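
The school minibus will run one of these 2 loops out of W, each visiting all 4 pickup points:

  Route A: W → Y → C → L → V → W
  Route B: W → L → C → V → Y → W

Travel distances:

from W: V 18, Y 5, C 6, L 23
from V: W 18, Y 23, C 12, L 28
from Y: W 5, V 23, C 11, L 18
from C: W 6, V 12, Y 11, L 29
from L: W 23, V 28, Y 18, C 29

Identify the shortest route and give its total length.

91 — Route A is the shortest.

Route A: 5 + 11 + 29 + 28 + 18 = 91
Route B: 23 + 29 + 12 + 23 + 5 = 92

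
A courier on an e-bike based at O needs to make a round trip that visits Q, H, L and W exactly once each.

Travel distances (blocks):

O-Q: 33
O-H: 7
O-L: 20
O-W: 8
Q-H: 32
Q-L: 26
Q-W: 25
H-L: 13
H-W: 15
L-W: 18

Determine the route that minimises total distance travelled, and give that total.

Minimum total distance: 79 blocks.

There are 12 distinct closed tours to check (reversals are equivalent).
O → Q → H → L → W → O: 33+32+13+18+8 = 104
O → Q → H → W → L → O: 33+32+15+18+20 = 118
O → Q → L → H → W → O: 33+26+13+15+8 = 95
O → Q → L → W → H → O: 33+26+18+15+7 = 99
O → Q → W → H → L → O: 33+25+15+13+20 = 106
O → Q → W → L → H → O: 33+25+18+13+7 = 96
O → H → Q → L → W → O: 7+32+26+18+8 = 91
O → H → Q → W → L → O: 7+32+25+18+20 = 102
O → H → L → Q → W → O: 7+13+26+25+8 = 79
O → H → W → Q → L → O: 7+15+25+26+20 = 93
O → L → Q → H → W → O: 20+26+32+15+8 = 101
O → L → H → Q → W → O: 20+13+32+25+8 = 98
The minimum is 79.
One optimal route: O → H → L → Q → W → O (or its reverse).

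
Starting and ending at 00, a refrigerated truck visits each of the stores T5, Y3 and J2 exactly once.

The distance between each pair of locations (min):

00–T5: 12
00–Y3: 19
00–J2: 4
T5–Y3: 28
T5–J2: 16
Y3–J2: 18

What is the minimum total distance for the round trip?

Minimum total distance: 62 min.

With 3 stops there are 3!/2 = 3 distinct round trips (a route and its reverse cost the same).
00 - T5 - Y3 - J2 - 00: 12+28+18+4 = 62
00 - T5 - J2 - Y3 - 00: 12+16+18+19 = 65
00 - Y3 - T5 - J2 - 00: 19+28+16+4 = 67
The minimum is 62.
One optimal route: 00 → T5 → Y3 → J2 → 00 (or its reverse).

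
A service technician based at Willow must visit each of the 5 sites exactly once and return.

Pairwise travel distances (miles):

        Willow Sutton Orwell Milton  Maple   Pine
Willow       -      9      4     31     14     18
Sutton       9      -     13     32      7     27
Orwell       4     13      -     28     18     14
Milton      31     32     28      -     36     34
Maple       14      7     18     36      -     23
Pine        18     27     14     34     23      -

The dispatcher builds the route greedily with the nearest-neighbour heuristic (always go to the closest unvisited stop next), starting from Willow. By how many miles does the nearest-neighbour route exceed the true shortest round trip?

8 miles longer than the optimal tour.

Willow: Orwell=4, Sutton=9, Maple=14, Pine=18, Milton=31 ⇒ Orwell
Orwell: Sutton=13, Pine=14, Maple=18, Milton=28 ⇒ Sutton
Sutton: Maple=7, Pine=27, Milton=32 ⇒ Maple
Maple: Pine=23, Milton=36 ⇒ Pine
Pine: Milton=34 ⇒ Milton
NN route Willow → Orwell → Sutton → Maple → Pine → Milton → Willow costs 112.
Optimal: Willow → Sutton → Maple → Milton → Pine → Orwell → Willow costs 104 (by enumerating all 60 distinct tours).
Excess = 112 − 104 = 8.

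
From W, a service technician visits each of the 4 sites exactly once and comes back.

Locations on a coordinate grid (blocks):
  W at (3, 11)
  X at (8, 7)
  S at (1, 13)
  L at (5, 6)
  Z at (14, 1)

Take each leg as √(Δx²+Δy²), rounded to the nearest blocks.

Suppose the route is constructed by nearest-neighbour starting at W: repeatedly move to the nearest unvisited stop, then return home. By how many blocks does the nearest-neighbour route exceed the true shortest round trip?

The nearest-neighbour route is 2 blocks longer than optimal.

From W: S=3, L=5, X=6, Z=15 → choose S (3).
From S: L=8, X=9, Z=18 → choose L (8).
From L: X=3, Z=10 → choose X (3).
From X: Z=8 → choose Z (8).
NN route W → S → L → X → Z → W costs 37.
Optimal: W → X → Z → L → S → W costs 35 (by enumerating all 12 distinct tours).
Excess = 37 − 35 = 2.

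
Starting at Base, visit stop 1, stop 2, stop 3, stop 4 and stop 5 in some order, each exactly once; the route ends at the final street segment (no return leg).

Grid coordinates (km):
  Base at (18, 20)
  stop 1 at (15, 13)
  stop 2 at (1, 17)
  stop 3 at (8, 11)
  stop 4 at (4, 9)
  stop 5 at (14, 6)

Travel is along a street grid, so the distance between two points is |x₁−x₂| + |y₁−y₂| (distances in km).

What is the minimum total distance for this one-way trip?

46 km — the minimum one-way total.

There are 5! = 120 possible orderings.
Base - stop 1 - stop 2 - stop 3 - stop 4 - stop 5: 10+18+13+6+13 = 60
Base - stop 1 - stop 2 - stop 3 - stop 5 - stop 4: 10+18+13+11+13 = 65
Base - stop 1 - stop 2 - stop 4 - stop 3 - stop 5: 10+18+11+6+11 = 56
Base - stop 1 - stop 2 - stop 4 - stop 5 - stop 3: 10+18+11+13+11 = 63
Base - stop 1 - stop 2 - stop 5 - stop 3 - stop 4: 10+18+24+11+6 = 69
Base - stop 1 - stop 2 - stop 5 - stop 4 - stop 3: 10+18+24+13+6 = 71
Base - stop 1 - stop 3 - stop 2 - stop 4 - stop 5: 10+9+13+11+13 = 56
Base - stop 1 - stop 3 - stop 2 - stop 5 - stop 4: 10+9+13+24+13 = 69
Base - stop 1 - stop 3 - stop 4 - stop 2 - stop 5: 10+9+6+11+24 = 60
Base - stop 1 - stop 3 - stop 4 - stop 5 - stop 2: 10+9+6+13+24 = 62
Base - stop 1 - stop 3 - stop 5 - stop 2 - stop 4: 10+9+11+24+11 = 65
Base - stop 1 - stop 3 - stop 5 - stop 4 - stop 2: 10+9+11+13+11 = 54
Base - stop 1 - stop 4 - stop 2 - stop 3 - stop 5: 10+15+11+13+11 = 60
Base - stop 1 - stop 4 - stop 2 - stop 5 - stop 3: 10+15+11+24+11 = 71
… (106 more)
Base - stop 1 - stop 5 - stop 3 - stop 4 - stop 2: 10+8+11+6+11 = 46  ← best
The minimum is 46.
One shortest path: Base → stop 1 → stop 5 → stop 3 → stop 4 → stop 2.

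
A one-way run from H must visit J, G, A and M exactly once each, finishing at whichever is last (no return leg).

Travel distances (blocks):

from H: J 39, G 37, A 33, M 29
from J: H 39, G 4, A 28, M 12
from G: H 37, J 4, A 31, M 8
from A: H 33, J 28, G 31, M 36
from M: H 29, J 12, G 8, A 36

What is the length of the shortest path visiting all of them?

There are 4! = 24 possible orderings.
H→J→G→A→M: 39+4+31+36 = 110
H→J→G→M→A: 39+4+8+36 = 87
H→J→A→G→M: 39+28+31+8 = 106
H→J→A→M→G: 39+28+36+8 = 111
H→J→M→G→A: 39+12+8+31 = 90
H→J→M→A→G: 39+12+36+31 = 118
H→G→J→A→M: 37+4+28+36 = 105
H→G→J→M→A: 37+4+12+36 = 89
H→G→A→J→M: 37+31+28+12 = 108
H→G→A→M→J: 37+31+36+12 = 116
H→G→M→J→A: 37+8+12+28 = 85
H→G→M→A→J: 37+8+36+28 = 109
H→A→J→G→M: 33+28+4+8 = 73
H→A→J→M→G: 33+28+12+8 = 81
… (10 more)
H→M→G→J→A: 29+8+4+28 = 69  ← best
The minimum is 69.
One shortest path: H → M → G → J → A.

Shortest open route: 69 blocks.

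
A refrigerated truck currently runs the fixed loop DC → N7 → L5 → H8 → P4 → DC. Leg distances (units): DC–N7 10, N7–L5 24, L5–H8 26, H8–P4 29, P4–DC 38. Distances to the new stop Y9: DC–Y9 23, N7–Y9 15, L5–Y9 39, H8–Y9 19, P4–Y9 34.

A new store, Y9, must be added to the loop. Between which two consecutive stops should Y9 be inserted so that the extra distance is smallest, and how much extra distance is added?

Insertion cost between consecutive stops i–j is d(i,Y9) + d(Y9,j) − d(i,j):
  between DC and N7: 23 + 15 − 10 = 28
  between N7 and L5: 15 + 39 − 24 = 30
  between L5 and H8: 39 + 19 − 26 = 32
  between H8 and P4: 19 + 34 − 29 = 24
  between P4 and DC: 34 + 23 − 38 = 19
Cheapest insertion is between P4 and DC, adding 19.
New total = 127 + 19 = 146.

Adding 19 by placing Y9 on the P4–DC leg.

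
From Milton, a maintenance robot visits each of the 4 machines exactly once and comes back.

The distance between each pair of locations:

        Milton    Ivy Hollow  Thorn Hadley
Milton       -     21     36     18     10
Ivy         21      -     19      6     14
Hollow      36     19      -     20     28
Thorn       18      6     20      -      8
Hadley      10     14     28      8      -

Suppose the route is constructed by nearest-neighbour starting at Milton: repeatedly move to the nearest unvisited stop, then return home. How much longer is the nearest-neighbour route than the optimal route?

Excess over optimum: 1.

Milton: Hadley=10, Thorn=18, Ivy=21, Hollow=36 ⇒ Hadley
Hadley: Thorn=8, Ivy=14, Hollow=28 ⇒ Thorn
Thorn: Ivy=6, Hollow=20 ⇒ Ivy
Ivy: Hollow=19 ⇒ Hollow
NN route Milton → Hadley → Thorn → Ivy → Hollow → Milton costs 79.
Optimal: Milton → Ivy → Hollow → Thorn → Hadley → Milton costs 78 (by enumerating all 12 distinct tours).
Excess = 79 − 78 = 1.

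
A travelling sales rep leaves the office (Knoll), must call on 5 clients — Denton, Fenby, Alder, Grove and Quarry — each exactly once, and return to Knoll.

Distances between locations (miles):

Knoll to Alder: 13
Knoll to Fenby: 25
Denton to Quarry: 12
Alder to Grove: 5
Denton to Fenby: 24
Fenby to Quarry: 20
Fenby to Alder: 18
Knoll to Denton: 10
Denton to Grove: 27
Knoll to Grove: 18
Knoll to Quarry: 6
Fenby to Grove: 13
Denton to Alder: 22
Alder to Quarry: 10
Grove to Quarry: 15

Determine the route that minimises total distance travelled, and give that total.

Knoll - Denton - Fenby - Alder - Grove - Quarry - Knoll: 10+24+18+5+15+6 = 78
Knoll - Denton - Fenby - Alder - Quarry - Grove - Knoll: 10+24+18+10+15+18 = 95
Knoll - Denton - Fenby - Grove - Alder - Quarry - Knoll: 10+24+13+5+10+6 = 68
Knoll - Denton - Fenby - Grove - Quarry - Alder - Knoll: 10+24+13+15+10+13 = 85
Knoll - Denton - Fenby - Quarry - Alder - Grove - Knoll: 10+24+20+10+5+18 = 87
Knoll - Denton - Fenby - Quarry - Grove - Alder - Knoll: 10+24+20+15+5+13 = 87
Knoll - Denton - Alder - Fenby - Grove - Quarry - Knoll: 10+22+18+13+15+6 = 84
Knoll - Denton - Alder - Fenby - Quarry - Grove - Knoll: 10+22+18+20+15+18 = 103
Knoll - Denton - Alder - Grove - Fenby - Quarry - Knoll: 10+22+5+13+20+6 = 76
Knoll - Denton - Alder - Grove - Quarry - Fenby - Knoll: 10+22+5+15+20+25 = 97
Knoll - Denton - Alder - Quarry - Fenby - Grove - Knoll: 10+22+10+20+13+18 = 93
Knoll - Denton - Alder - Quarry - Grove - Fenby - Knoll: 10+22+10+15+13+25 = 95
Knoll - Denton - Grove - Fenby - Alder - Quarry - Knoll: 10+27+13+18+10+6 = 84
Knoll - Denton - Grove - Fenby - Quarry - Alder - Knoll: 10+27+13+20+10+13 = 93
… (46 more)
The minimum is 68.
One optimal route: Knoll → Denton → Fenby → Grove → Alder → Quarry → Knoll (or its reverse).

68 miles — the shortest possible round trip.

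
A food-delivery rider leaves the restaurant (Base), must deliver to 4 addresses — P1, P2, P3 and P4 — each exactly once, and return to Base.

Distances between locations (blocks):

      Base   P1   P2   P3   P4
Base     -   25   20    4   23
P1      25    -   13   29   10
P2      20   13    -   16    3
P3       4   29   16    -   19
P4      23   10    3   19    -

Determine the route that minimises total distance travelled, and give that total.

Minimum total distance: 58 blocks.

There are 12 distinct closed tours to check (reversals are equivalent).
Base - P1 - P2 - P3 - P4 - Base: 25+13+16+19+23 = 96
Base - P1 - P2 - P4 - P3 - Base: 25+13+3+19+4 = 64
Base - P1 - P3 - P2 - P4 - Base: 25+29+16+3+23 = 96
Base - P1 - P3 - P4 - P2 - Base: 25+29+19+3+20 = 96
Base - P1 - P4 - P2 - P3 - Base: 25+10+3+16+4 = 58
Base - P1 - P4 - P3 - P2 - Base: 25+10+19+16+20 = 90
Base - P2 - P1 - P3 - P4 - Base: 20+13+29+19+23 = 104
Base - P2 - P1 - P4 - P3 - Base: 20+13+10+19+4 = 66
Base - P2 - P3 - P1 - P4 - Base: 20+16+29+10+23 = 98
Base - P2 - P4 - P1 - P3 - Base: 20+3+10+29+4 = 66
Base - P3 - P1 - P2 - P4 - Base: 4+29+13+3+23 = 72
Base - P3 - P2 - P1 - P4 - Base: 4+16+13+10+23 = 66
The minimum is 58.
One optimal route: Base → P1 → P4 → P2 → P3 → Base (or its reverse).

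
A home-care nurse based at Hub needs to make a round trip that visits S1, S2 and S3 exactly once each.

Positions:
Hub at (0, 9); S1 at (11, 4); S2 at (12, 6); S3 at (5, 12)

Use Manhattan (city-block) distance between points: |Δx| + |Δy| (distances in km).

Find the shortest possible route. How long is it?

There are 3 distinct closed tours to check (reversals are equivalent).
Hub→S1→S2→S3→Hub: 16+3+13+8 = 40
Hub→S1→S3→S2→Hub: 16+14+13+15 = 58
Hub→S2→S1→S3→Hub: 15+3+14+8 = 40
The minimum is 40.
One optimal route: Hub → S1 → S2 → S3 → Hub (or its reverse).

40 km — the shortest possible round trip.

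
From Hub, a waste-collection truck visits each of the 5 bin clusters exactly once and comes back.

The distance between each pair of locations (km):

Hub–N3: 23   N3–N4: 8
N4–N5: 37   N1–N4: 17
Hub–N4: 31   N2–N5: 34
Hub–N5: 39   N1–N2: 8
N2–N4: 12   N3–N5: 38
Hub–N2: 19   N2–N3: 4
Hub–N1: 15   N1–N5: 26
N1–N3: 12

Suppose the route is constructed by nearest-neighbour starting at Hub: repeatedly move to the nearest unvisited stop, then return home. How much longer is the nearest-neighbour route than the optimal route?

Hub: N1=15, N2=19, N3=23, N4=31, N5=39 ⇒ N1
N1: N2=8, N3=12, N4=17, N5=26 ⇒ N2
N2: N3=4, N4=12, N5=34 ⇒ N3
N3: N4=8, N5=38 ⇒ N4
N4: N5=37 ⇒ N5
NN route Hub → N1 → N2 → N3 → N4 → N5 → Hub costs 111.
Optimal: Hub → N1 → N5 → N4 → N3 → N2 → Hub costs 109 (by enumerating all 60 distinct tours).
Excess = 111 − 109 = 2.

2 km longer than the optimal tour.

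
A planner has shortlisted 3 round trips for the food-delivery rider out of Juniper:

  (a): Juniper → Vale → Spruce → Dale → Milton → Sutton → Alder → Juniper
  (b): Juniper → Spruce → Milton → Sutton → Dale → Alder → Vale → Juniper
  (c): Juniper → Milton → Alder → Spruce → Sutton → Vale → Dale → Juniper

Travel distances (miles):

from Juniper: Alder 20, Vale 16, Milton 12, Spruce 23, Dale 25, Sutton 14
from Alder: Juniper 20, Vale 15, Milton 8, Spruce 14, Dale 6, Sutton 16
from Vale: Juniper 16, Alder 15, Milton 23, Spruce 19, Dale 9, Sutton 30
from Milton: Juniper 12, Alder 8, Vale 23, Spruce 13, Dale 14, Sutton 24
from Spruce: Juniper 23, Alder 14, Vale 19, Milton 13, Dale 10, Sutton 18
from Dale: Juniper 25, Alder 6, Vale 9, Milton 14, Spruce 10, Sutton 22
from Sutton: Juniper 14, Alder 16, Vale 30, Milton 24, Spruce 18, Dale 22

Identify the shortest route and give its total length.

116 miles — (c) is the shortest.

(a): 16 + 19 + 10 + 14 + 24 + 16 + 20 = 119
(b): 23 + 13 + 24 + 22 + 6 + 15 + 16 = 119
(c): 12 + 8 + 14 + 18 + 30 + 9 + 25 = 116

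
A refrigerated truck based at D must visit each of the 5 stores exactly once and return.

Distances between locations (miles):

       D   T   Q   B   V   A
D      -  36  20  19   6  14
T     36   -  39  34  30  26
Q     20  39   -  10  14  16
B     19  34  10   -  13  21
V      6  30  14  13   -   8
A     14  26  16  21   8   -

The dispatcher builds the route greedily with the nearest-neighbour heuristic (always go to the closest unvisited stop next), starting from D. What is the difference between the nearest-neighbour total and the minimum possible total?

From D: V=6, A=14, B=19, Q=20, T=36 → choose V (6).
From V: A=8, B=13, Q=14, T=30 → choose A (8).
From A: Q=16, B=21, T=26 → choose Q (16).
From Q: B=10, T=39 → choose B (10).
From B: T=34 → choose T (34).
NN route D → V → A → Q → B → T → D costs 110.
Optimal: D → Q → B → T → A → V → D costs 104 (by enumerating all 60 distinct tours).
Excess = 110 − 104 = 6.

Excess over optimum: 6 miles.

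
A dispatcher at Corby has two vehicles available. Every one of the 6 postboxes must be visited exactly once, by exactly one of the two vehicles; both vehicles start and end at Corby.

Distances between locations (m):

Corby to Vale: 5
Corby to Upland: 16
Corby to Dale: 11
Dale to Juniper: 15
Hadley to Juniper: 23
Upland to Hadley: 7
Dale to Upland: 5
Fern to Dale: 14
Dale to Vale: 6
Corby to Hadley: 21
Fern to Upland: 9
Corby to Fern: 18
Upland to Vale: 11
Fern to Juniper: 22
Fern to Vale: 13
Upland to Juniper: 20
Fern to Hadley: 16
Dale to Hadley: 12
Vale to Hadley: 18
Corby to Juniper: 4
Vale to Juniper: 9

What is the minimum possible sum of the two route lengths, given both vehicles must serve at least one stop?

There are 2^5 − 1 = 31 ways to divide the 6 stops into two non-empty groups. For each, the best each vehicle can do is its own shortest tour through its group:
  {Fern} + {Dale, Upland, Vale, Hadley, Juniper}: 36 + 50 = 86
  {Dale} + {Fern, Upland, Vale, Hadley, Juniper}: 22 + 61 = 83
  {Fern, Dale} + {Upland, Vale, Hadley, Juniper}: 43 + 50 = 93
  {Upland} + {Fern, Dale, Vale, Hadley, Juniper}: 32 + 65 = 97
  {Fern, Upland} + {Dale, Vale, Hadley, Juniper}: 43 + 50 = 93
  {Dale, Upland} + {Fern, Vale, Hadley, Juniper}: 32 + 61 = 93
  … (31 splits in total)
  {Fern, Dale, Upland, Vale, Hadley} + {Juniper}: 57 + 8 = 65  ← best
Best: vehicle 1 Corby → Fern → Upland → Hadley → Dale → Vale → Corby = 57; vehicle 2 Corby → Juniper → Corby = 8; combined 65.

65 m — the smallest possible combined total.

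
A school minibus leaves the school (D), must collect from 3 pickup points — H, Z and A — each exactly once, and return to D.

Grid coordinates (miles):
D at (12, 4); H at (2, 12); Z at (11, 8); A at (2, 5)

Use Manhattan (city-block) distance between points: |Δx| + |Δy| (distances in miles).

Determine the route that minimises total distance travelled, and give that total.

Minimum total distance: 36 miles.

There are 3 distinct closed tours to check (reversals are equivalent).
D → H → Z → A → D: 18+13+12+11 = 54
D → H → A → Z → D: 18+7+12+5 = 42
D → Z → H → A → D: 5+13+7+11 = 36
The minimum is 36.
One optimal route: D → Z → H → A → D (or its reverse).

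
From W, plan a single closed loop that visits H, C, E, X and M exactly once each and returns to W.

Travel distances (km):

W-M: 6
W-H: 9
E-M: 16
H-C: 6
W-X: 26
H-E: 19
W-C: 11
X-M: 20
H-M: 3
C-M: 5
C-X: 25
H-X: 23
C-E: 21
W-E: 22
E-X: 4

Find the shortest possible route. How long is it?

With 5 stops there are 5!/2 = 60 distinct round trips (a route and its reverse cost the same).
W - H - C - E - X - M - W: 9+6+21+4+20+6 = 66
W - H - C - E - M - X - W: 9+6+21+16+20+26 = 98
W - H - C - X - E - M - W: 9+6+25+4+16+6 = 66
W - H - C - X - M - E - W: 9+6+25+20+16+22 = 98
W - H - C - M - E - X - W: 9+6+5+16+4+26 = 66
W - H - C - M - X - E - W: 9+6+5+20+4+22 = 66
W - H - E - C - X - M - W: 9+19+21+25+20+6 = 100
W - H - E - C - M - X - W: 9+19+21+5+20+26 = 100
W - H - E - X - C - M - W: 9+19+4+25+5+6 = 68
W - H - E - X - M - C - W: 9+19+4+20+5+11 = 68
W - H - E - M - C - X - W: 9+19+16+5+25+26 = 100
W - H - E - M - X - C - W: 9+19+16+20+25+11 = 100
W - H - X - C - E - M - W: 9+23+25+21+16+6 = 100
W - H - X - C - M - E - W: 9+23+25+5+16+22 = 100
… (46 more)
The minimum is 66.
One optimal route: W → H → C → E → X → M → W (or its reverse).

Shortest round trip = 66 km.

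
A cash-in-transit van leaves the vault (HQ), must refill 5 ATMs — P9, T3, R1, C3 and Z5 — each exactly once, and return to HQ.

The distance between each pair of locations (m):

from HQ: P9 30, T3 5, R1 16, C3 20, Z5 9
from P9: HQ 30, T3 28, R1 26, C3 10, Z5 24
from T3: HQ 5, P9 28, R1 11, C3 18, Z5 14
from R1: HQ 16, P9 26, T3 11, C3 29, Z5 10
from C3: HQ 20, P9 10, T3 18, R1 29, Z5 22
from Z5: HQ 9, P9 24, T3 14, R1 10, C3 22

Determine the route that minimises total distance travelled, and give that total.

Minimum total distance: 78 m.

There are 60 distinct closed tours to check (reversals are equivalent).
HQ-P9-T3-R1-C3-Z5-HQ: 30+28+11+29+22+9 = 129
HQ-P9-T3-R1-Z5-C3-HQ: 30+28+11+10+22+20 = 121
HQ-P9-T3-C3-R1-Z5-HQ: 30+28+18+29+10+9 = 124
HQ-P9-T3-C3-Z5-R1-HQ: 30+28+18+22+10+16 = 124
HQ-P9-T3-Z5-R1-C3-HQ: 30+28+14+10+29+20 = 131
HQ-P9-T3-Z5-C3-R1-HQ: 30+28+14+22+29+16 = 139
HQ-P9-R1-T3-C3-Z5-HQ: 30+26+11+18+22+9 = 116
HQ-P9-R1-T3-Z5-C3-HQ: 30+26+11+14+22+20 = 123
HQ-P9-R1-C3-T3-Z5-HQ: 30+26+29+18+14+9 = 126
HQ-P9-R1-C3-Z5-T3-HQ: 30+26+29+22+14+5 = 126
HQ-P9-R1-Z5-T3-C3-HQ: 30+26+10+14+18+20 = 118
HQ-P9-R1-Z5-C3-T3-HQ: 30+26+10+22+18+5 = 111
HQ-P9-C3-T3-R1-Z5-HQ: 30+10+18+11+10+9 = 88
HQ-P9-C3-T3-Z5-R1-HQ: 30+10+18+14+10+16 = 98
… (46 more)
HQ-T3-C3-P9-R1-Z5-HQ: 5+18+10+26+10+9 = 78  ← best
The minimum is 78.
One optimal route: HQ → T3 → C3 → P9 → R1 → Z5 → HQ (or its reverse).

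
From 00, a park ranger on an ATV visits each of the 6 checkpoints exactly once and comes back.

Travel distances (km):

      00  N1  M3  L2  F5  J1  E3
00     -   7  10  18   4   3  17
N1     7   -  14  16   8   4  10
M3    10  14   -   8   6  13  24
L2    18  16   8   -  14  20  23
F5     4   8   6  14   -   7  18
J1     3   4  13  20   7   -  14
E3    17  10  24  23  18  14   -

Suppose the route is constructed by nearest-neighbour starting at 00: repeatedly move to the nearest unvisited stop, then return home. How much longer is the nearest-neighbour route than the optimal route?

The nearest-neighbour route is 11 km longer than optimal.

00: J1=3, F5=4, N1=7, M3=10, E3=17, L2=18 ⇒ J1
J1: N1=4, F5=7, M3=13, E3=14, L2=20 ⇒ N1
N1: F5=8, E3=10, M3=14, L2=16 ⇒ F5
F5: M3=6, L2=14, E3=18 ⇒ M3
M3: L2=8, E3=24 ⇒ L2
L2: E3=23 ⇒ E3
NN route 00 → J1 → N1 → F5 → M3 → L2 → E3 → 00 costs 69.
Optimal: 00 → F5 → M3 → L2 → E3 → N1 → J1 → 00 costs 58 (by enumerating all 360 distinct tours).
Excess = 69 − 58 = 11.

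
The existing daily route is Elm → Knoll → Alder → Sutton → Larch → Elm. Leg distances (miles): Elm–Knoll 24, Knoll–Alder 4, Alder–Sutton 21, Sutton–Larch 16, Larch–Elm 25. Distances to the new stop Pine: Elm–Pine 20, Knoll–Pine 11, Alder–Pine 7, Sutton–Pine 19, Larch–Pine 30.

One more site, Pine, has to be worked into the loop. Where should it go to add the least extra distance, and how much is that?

Adding 5 miles by placing Pine on the Alder–Sutton leg.

Insertion cost between consecutive stops i–j is d(i,Pine) + d(Pine,j) − d(i,j):
  between Elm and Knoll: 20 + 11 − 24 = 7
  between Knoll and Alder: 11 + 7 − 4 = 14
  between Alder and Sutton: 7 + 19 − 21 = 5
  between Sutton and Larch: 19 + 30 − 16 = 33
  between Larch and Elm: 30 + 20 − 25 = 25
Cheapest insertion is between Alder and Sutton, adding 5.
New total = 90 + 5 = 95.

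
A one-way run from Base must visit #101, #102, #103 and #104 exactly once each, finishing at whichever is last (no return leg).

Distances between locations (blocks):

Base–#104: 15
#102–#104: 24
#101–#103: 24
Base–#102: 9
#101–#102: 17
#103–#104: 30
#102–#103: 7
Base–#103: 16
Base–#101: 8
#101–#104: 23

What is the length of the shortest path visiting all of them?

Shortest open route: 62 blocks.

There are 4! = 24 possible orderings.
Base→#101→#102→#103→#104: 8+17+7+30 = 62
Base→#101→#102→#104→#103: 8+17+24+30 = 79
Base→#101→#103→#102→#104: 8+24+7+24 = 63
Base→#101→#103→#104→#102: 8+24+30+24 = 86
Base→#101→#104→#102→#103: 8+23+24+7 = 62
Base→#101→#104→#103→#102: 8+23+30+7 = 68
Base→#102→#101→#103→#104: 9+17+24+30 = 80
Base→#102→#101→#104→#103: 9+17+23+30 = 79
Base→#102→#103→#101→#104: 9+7+24+23 = 63
Base→#102→#103→#104→#101: 9+7+30+23 = 69
Base→#102→#104→#101→#103: 9+24+23+24 = 80
Base→#102→#104→#103→#101: 9+24+30+24 = 87
Base→#103→#101→#102→#104: 16+24+17+24 = 81
Base→#103→#101→#104→#102: 16+24+23+24 = 87
… (10 more)
The minimum is 62.
One shortest path: Base → #101 → #102 → #103 → #104.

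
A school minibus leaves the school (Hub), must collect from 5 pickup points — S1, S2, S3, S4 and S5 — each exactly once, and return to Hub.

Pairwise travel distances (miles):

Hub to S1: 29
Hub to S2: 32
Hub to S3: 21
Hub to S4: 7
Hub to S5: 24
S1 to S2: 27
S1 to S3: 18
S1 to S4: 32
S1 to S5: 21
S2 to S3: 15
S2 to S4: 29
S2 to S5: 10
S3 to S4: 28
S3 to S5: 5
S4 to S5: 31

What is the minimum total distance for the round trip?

With 5 stops there are 5!/2 = 60 distinct round trips (a route and its reverse cost the same).
Hub - S1 - S2 - S3 - S4 - S5 - Hub: 29+27+15+28+31+24 = 154
Hub - S1 - S2 - S3 - S5 - S4 - Hub: 29+27+15+5+31+7 = 114
Hub - S1 - S2 - S4 - S3 - S5 - Hub: 29+27+29+28+5+24 = 142
Hub - S1 - S2 - S4 - S5 - S3 - Hub: 29+27+29+31+5+21 = 142
Hub - S1 - S2 - S5 - S3 - S4 - Hub: 29+27+10+5+28+7 = 106
Hub - S1 - S2 - S5 - S4 - S3 - Hub: 29+27+10+31+28+21 = 146
Hub - S1 - S3 - S2 - S4 - S5 - Hub: 29+18+15+29+31+24 = 146
Hub - S1 - S3 - S2 - S5 - S4 - Hub: 29+18+15+10+31+7 = 110
Hub - S1 - S3 - S4 - S2 - S5 - Hub: 29+18+28+29+10+24 = 138
Hub - S1 - S3 - S4 - S5 - S2 - Hub: 29+18+28+31+10+32 = 148
Hub - S1 - S3 - S5 - S2 - S4 - Hub: 29+18+5+10+29+7 = 98
Hub - S1 - S3 - S5 - S4 - S2 - Hub: 29+18+5+31+29+32 = 144
Hub - S1 - S4 - S2 - S3 - S5 - Hub: 29+32+29+15+5+24 = 134
Hub - S1 - S4 - S2 - S5 - S3 - Hub: 29+32+29+10+5+21 = 126
… (46 more)
The minimum is 98.
One optimal route: Hub → S1 → S3 → S5 → S2 → S4 → Hub (or its reverse).

Minimum total distance: 98 miles.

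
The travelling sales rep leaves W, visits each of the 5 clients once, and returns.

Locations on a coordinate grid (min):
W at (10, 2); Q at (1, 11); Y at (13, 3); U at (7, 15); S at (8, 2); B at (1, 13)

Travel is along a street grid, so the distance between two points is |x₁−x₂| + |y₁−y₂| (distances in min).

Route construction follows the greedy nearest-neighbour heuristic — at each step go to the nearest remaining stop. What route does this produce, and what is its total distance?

W → [S:2 / Y:4 / U:16 / Q:18 / B:20] → S (2)
S → [Y:6 / U:14 / Q:16 / B:18] → Y (6)
Y → [U:18 / Q:20 / B:22] → U (18)
U → [B:8 / Q:10] → B (8)
B → [Q:2] → Q (2)
Return Q→W: 18.
Total = 2 + 6 + 18 + 8 + 2 + 18 = 54.

Total distance 54 min via the nearest-neighbour route W → S → Y → U → B → Q → W.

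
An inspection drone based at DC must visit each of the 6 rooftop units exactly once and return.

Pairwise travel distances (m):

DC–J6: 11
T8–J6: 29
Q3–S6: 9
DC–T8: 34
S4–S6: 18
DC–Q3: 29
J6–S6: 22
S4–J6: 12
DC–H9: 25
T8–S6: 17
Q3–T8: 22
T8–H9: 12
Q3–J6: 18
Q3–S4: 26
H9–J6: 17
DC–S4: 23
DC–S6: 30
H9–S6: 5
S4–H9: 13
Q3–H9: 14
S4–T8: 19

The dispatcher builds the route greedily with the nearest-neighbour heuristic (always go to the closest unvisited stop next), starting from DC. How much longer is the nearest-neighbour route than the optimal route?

From DC: J6=11, S4=23, H9=25, Q3=29, S6=30, T8=34 → choose J6 (11).
From J6: S4=12, H9=17, Q3=18, S6=22, T8=29 → choose S4 (12).
From S4: H9=13, S6=18, T8=19, Q3=26 → choose H9 (13).
From H9: S6=5, T8=12, Q3=14 → choose S6 (5).
From S6: Q3=9, T8=17 → choose Q3 (9).
From Q3: T8=22 → choose T8 (22).
NN route DC → J6 → S4 → H9 → S6 → Q3 → T8 → DC costs 106.
Optimal: DC → Q3 → S6 → H9 → T8 → S4 → J6 → DC costs 97 (by enumerating all 360 distinct tours).
Excess = 106 − 97 = 9.

Excess over optimum: 9 m.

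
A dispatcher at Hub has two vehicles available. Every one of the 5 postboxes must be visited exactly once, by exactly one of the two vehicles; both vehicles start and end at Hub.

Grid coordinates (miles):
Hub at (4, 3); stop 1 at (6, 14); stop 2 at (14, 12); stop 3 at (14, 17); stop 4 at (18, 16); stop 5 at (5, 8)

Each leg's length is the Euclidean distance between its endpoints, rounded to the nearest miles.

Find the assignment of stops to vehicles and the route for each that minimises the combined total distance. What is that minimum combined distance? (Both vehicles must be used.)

Minimum combined distance: 53 miles.

There are 2^4 − 1 = 15 ways to divide the 5 stops into two non-empty groups. For each, the best each vehicle can do is its own shortest tour through its group:
  {stop 1} + {stop 2, stop 3, stop 4, stop 5}: 22 + 41 = 63
  {stop 2} + {stop 1, stop 3, stop 4, stop 5}: 26 + 43 = 69
  {stop 1, stop 2} + {stop 3, stop 4, stop 5}: 32 + 41 = 73
  {stop 3} + {stop 1, stop 2, stop 4, stop 5}: 34 + 42 = 76
  {stop 1, stop 3} + {stop 2, stop 4, stop 5}: 37 + 39 = 76
  {stop 2, stop 3} + {stop 1, stop 4, stop 5}: 35 + 42 = 77
  … (15 splits in total)
  {stop 1, stop 2, stop 3, stop 4} + {stop 5}: 43 + 10 = 53  ← best
Best: vehicle 1 Hub → stop 1 → stop 3 → stop 4 → stop 2 → Hub = 43; vehicle 2 Hub → stop 5 → Hub = 10; combined 53.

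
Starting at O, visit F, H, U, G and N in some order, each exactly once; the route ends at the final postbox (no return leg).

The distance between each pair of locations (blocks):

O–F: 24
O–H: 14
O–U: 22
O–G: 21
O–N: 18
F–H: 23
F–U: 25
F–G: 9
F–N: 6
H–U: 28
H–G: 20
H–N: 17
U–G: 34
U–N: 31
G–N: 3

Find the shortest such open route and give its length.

There are 5! = 120 possible orderings.
O - F - H - U - G - N: 24+23+28+34+3 = 112
O - F - H - U - N - G: 24+23+28+31+3 = 109
O - F - H - G - U - N: 24+23+20+34+31 = 132
O - F - H - G - N - U: 24+23+20+3+31 = 101
O - F - H - N - U - G: 24+23+17+31+34 = 129
O - F - H - N - G - U: 24+23+17+3+34 = 101
O - F - U - H - G - N: 24+25+28+20+3 = 100
O - F - U - H - N - G: 24+25+28+17+3 = 97
O - F - U - G - H - N: 24+25+34+20+17 = 120
O - F - U - G - N - H: 24+25+34+3+17 = 103
O - F - U - N - H - G: 24+25+31+17+20 = 117
O - F - U - N - G - H: 24+25+31+3+20 = 103
O - F - G - H - U - N: 24+9+20+28+31 = 112
O - F - G - H - N - U: 24+9+20+17+31 = 101
… (106 more)
O - H - G - N - F - U: 14+20+3+6+25 = 68  ← best
The minimum is 68.
One shortest path: O → H → G → N → F → U.

68 blocks — the minimum one-way total.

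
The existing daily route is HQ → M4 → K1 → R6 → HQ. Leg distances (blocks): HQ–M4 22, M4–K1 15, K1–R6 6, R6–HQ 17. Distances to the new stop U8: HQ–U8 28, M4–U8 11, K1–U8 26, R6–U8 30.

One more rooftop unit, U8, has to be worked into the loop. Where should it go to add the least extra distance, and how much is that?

Insertion cost between consecutive stops i–j is d(i,U8) + d(U8,j) − d(i,j):
  between HQ and M4: 28 + 11 − 22 = 17
  between M4 and K1: 11 + 26 − 15 = 22
  between K1 and R6: 26 + 30 − 6 = 50
  between R6 and HQ: 30 + 28 − 17 = 41
Cheapest insertion is between HQ and M4, adding 17.
New total = 60 + 17 = 77.

Minimum extra distance: 17 blocks, inserting U8 between HQ and M4.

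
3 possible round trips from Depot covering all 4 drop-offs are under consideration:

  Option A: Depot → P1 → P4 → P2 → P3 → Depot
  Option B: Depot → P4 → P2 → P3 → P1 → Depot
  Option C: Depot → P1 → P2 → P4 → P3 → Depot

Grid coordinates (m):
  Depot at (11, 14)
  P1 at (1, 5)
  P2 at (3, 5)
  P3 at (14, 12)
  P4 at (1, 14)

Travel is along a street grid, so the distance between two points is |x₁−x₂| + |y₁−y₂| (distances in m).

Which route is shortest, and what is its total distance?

Shortest is Option C, total 52 m.

Option A: 19 + 9 + 11 + 18 + 5 = 62
Option B: 10 + 11 + 18 + 20 + 19 = 78
Option C: 19 + 2 + 11 + 15 + 5 = 52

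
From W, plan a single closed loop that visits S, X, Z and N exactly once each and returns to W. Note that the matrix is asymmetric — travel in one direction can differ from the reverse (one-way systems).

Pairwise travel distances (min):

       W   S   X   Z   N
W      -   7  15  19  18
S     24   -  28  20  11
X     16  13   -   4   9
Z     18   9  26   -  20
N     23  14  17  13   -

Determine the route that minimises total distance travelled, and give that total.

W-S-X-Z-N-W: 7+28+4+20+23 = 82
W-S-X-N-Z-W: 7+28+9+13+18 = 75
W-S-Z-X-N-W: 7+20+26+9+23 = 85
W-S-Z-N-X-W: 7+20+20+17+16 = 80
W-S-N-X-Z-W: 7+11+17+4+18 = 57
W-S-N-Z-X-W: 7+11+13+26+16 = 73
W-X-S-Z-N-W: 15+13+20+20+23 = 91
W-X-S-N-Z-W: 15+13+11+13+18 = 70
W-X-Z-S-N-W: 15+4+9+11+23 = 62
W-X-Z-N-S-W: 15+4+20+14+24 = 77
W-X-N-S-Z-W: 15+9+14+20+18 = 76
W-X-N-Z-S-W: 15+9+13+9+24 = 70
W-Z-S-X-N-W: 19+9+28+9+23 = 88
W-Z-S-N-X-W: 19+9+11+17+16 = 72
… (10 more)
The minimum is 57.
One optimal route: W → S → N → X → Z → W.

Shortest round trip = 57 min.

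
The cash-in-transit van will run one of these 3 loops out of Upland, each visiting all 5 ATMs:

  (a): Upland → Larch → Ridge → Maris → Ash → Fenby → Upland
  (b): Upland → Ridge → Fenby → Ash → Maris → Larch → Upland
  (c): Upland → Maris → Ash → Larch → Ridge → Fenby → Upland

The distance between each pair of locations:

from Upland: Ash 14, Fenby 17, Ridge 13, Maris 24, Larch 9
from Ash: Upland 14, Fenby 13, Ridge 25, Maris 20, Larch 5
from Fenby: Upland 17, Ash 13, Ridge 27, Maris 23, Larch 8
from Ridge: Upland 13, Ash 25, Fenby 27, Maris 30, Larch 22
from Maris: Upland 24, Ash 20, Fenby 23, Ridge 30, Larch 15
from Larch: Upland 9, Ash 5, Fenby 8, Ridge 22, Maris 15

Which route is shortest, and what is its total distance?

(a): 9 + 22 + 30 + 20 + 13 + 17 = 111
(b): 13 + 27 + 13 + 20 + 15 + 9 = 97
(c): 24 + 20 + 5 + 22 + 27 + 17 = 115

Shortest is (b), total 97.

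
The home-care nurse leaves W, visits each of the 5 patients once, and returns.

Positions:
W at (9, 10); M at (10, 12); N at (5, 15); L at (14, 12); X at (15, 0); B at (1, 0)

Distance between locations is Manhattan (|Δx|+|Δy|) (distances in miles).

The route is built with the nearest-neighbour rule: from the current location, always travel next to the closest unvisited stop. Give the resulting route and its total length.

68 miles along W → M → L → N → B → X → W.

W → [M:3 / L:7 / N:9 / X:16 / B:18] → M (3)
M → [L:4 / N:8 / X:17 / B:21] → L (4)
L → [N:12 / X:13 / B:25] → N (12)
N → [B:19 / X:25] → B (19)
B → [X:14] → X (14)
Return X→W: 16.
Total = 3 + 4 + 12 + 19 + 14 + 16 = 68.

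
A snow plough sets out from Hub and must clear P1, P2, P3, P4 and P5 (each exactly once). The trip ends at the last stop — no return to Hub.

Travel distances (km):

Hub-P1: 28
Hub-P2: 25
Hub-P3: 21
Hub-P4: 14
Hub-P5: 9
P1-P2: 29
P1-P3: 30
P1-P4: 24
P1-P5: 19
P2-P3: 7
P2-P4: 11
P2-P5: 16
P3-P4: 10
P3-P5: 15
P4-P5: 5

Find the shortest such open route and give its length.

60 km — the minimum one-way total.

There are 5! = 120 possible orderings.
Hub → P1 → P2 → P3 → P4 → P5: 28+29+7+10+5 = 79
Hub → P1 → P2 → P3 → P5 → P4: 28+29+7+15+5 = 84
Hub → P1 → P2 → P4 → P3 → P5: 28+29+11+10+15 = 93
Hub → P1 → P2 → P4 → P5 → P3: 28+29+11+5+15 = 88
Hub → P1 → P2 → P5 → P3 → P4: 28+29+16+15+10 = 98
Hub → P1 → P2 → P5 → P4 → P3: 28+29+16+5+10 = 88
Hub → P1 → P3 → P2 → P4 → P5: 28+30+7+11+5 = 81
Hub → P1 → P3 → P2 → P5 → P4: 28+30+7+16+5 = 86
Hub → P1 → P3 → P4 → P2 → P5: 28+30+10+11+16 = 95
Hub → P1 → P3 → P4 → P5 → P2: 28+30+10+5+16 = 89
Hub → P1 → P3 → P5 → P2 → P4: 28+30+15+16+11 = 100
Hub → P1 → P3 → P5 → P4 → P2: 28+30+15+5+11 = 89
Hub → P1 → P4 → P2 → P3 → P5: 28+24+11+7+15 = 85
Hub → P1 → P4 → P2 → P5 → P3: 28+24+11+16+15 = 94
… (106 more)
Hub → P5 → P4 → P3 → P2 → P1: 9+5+10+7+29 = 60  ← best
The minimum is 60.
One shortest path: Hub → P5 → P4 → P3 → P2 → P1.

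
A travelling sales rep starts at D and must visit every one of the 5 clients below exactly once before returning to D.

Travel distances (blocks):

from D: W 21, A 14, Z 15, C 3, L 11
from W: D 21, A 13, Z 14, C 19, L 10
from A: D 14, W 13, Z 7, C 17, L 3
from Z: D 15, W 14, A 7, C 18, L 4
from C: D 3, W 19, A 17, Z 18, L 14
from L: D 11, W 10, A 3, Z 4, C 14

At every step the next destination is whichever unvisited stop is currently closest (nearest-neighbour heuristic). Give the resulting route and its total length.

Nearest-neighbour total = 62 blocks; route D → C → L → A → Z → W → D.

At D the remaining stops are C 3, L 11, A 14, Z 15, W 21; go to C.
At C the remaining stops are L 14, A 17, Z 18, W 19; go to L.
At L the remaining stops are A 3, Z 4, W 10; go to A.
At A the remaining stops are Z 7, W 13; go to Z.
At Z the remaining stops are W 14; go to W.
Return W→D: 21.
Total = 3 + 14 + 3 + 7 + 14 + 21 = 62.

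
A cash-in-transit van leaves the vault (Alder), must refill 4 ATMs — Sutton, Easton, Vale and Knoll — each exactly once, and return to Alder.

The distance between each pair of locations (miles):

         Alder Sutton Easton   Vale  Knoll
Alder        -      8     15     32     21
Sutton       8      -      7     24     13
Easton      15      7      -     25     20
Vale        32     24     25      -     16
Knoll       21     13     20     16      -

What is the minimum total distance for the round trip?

There are 12 distinct closed tours to check (reversals are equivalent).
Alder - Sutton - Easton - Vale - Knoll - Alder: 8+7+25+16+21 = 77
Alder - Sutton - Easton - Knoll - Vale - Alder: 8+7+20+16+32 = 83
Alder - Sutton - Vale - Easton - Knoll - Alder: 8+24+25+20+21 = 98
Alder - Sutton - Vale - Knoll - Easton - Alder: 8+24+16+20+15 = 83
Alder - Sutton - Knoll - Easton - Vale - Alder: 8+13+20+25+32 = 98
Alder - Sutton - Knoll - Vale - Easton - Alder: 8+13+16+25+15 = 77
Alder - Easton - Sutton - Vale - Knoll - Alder: 15+7+24+16+21 = 83
Alder - Easton - Sutton - Knoll - Vale - Alder: 15+7+13+16+32 = 83
Alder - Easton - Vale - Sutton - Knoll - Alder: 15+25+24+13+21 = 98
Alder - Easton - Knoll - Sutton - Vale - Alder: 15+20+13+24+32 = 104
Alder - Vale - Sutton - Easton - Knoll - Alder: 32+24+7+20+21 = 104
Alder - Vale - Easton - Sutton - Knoll - Alder: 32+25+7+13+21 = 98
The minimum is 77.
One optimal route: Alder → Sutton → Easton → Vale → Knoll → Alder (or its reverse).

77 miles — the shortest possible round trip.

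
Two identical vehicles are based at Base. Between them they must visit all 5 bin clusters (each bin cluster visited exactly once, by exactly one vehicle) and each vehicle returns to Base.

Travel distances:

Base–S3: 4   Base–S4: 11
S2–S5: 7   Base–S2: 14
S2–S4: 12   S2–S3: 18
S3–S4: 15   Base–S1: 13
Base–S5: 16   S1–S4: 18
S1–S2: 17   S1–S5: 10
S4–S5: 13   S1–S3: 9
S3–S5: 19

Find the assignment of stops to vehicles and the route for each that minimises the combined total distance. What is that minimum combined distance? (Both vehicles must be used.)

Minimum combined distance: 61.

Check every non-empty split of the stops between the two vehicles; for each half take its own optimal tour:
  {S1} + {S2, S3, S4, S5}: 26 + 53 = 79
  {S2} + {S1, S3, S4, S5}: 28 + 47 = 75
  {S1, S2} + {S3, S4, S5}: 44 + 47 = 91
  {S3} + {S1, S2, S4, S5}: 8 + 53 = 61
  {S1, S3} + {S2, S4, S5}: 26 + 45 = 71
  {S2, S3} + {S1, S4, S5}: 36 + 47 = 83
  … (15 splits in total)
Best: vehicle 1 Base → S3 → Base = 8; vehicle 2 Base → S1 → S5 → S2 → S4 → Base = 53; combined 61.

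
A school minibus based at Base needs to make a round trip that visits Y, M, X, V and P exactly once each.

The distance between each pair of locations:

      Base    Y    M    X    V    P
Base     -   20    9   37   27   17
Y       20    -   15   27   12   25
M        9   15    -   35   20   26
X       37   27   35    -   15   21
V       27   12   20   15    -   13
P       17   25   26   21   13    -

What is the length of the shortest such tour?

There are 60 distinct closed tours to check (reversals are equivalent).
Base→Y→M→X→V→P→Base: 20+15+35+15+13+17 = 115
Base→Y→M→X→P→V→Base: 20+15+35+21+13+27 = 131
Base→Y→M→V→X→P→Base: 20+15+20+15+21+17 = 108
Base→Y→M→V→P→X→Base: 20+15+20+13+21+37 = 126
Base→Y→M→P→X→V→Base: 20+15+26+21+15+27 = 124
Base→Y→M→P→V→X→Base: 20+15+26+13+15+37 = 126
Base→Y→X→M→V→P→Base: 20+27+35+20+13+17 = 132
Base→Y→X→M→P→V→Base: 20+27+35+26+13+27 = 148
Base→Y→X→V→M→P→Base: 20+27+15+20+26+17 = 125
Base→Y→X→V→P→M→Base: 20+27+15+13+26+9 = 110
Base→Y→X→P→M→V→Base: 20+27+21+26+20+27 = 141
Base→Y→X→P→V→M→Base: 20+27+21+13+20+9 = 110
Base→Y→V→M→X→P→Base: 20+12+20+35+21+17 = 125
Base→Y→V→M→P→X→Base: 20+12+20+26+21+37 = 136
… (46 more)
Base→M→Y→V→X→P→Base: 9+15+12+15+21+17 = 89  ← best
The minimum is 89.
One optimal route: Base → M → Y → V → X → P → Base (or its reverse).

89 — the shortest possible round trip.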